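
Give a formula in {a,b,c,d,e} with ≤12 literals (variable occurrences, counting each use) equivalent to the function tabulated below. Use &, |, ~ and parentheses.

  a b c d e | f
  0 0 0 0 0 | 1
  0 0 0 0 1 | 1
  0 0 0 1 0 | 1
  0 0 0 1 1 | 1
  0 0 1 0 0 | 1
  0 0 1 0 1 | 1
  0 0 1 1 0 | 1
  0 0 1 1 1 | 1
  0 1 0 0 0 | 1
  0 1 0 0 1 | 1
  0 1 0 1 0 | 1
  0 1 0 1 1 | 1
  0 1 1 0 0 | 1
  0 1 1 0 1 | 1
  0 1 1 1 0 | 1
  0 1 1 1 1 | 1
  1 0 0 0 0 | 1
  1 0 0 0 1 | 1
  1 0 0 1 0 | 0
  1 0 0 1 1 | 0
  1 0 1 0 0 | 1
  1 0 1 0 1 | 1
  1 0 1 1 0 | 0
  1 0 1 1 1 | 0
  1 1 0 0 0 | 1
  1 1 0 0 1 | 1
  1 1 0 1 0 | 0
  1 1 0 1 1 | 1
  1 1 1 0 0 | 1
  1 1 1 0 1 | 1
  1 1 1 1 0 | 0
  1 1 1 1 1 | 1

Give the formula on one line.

  ~d = 11001100110011001100110011001100
  (b | d) = 00110011111111110011001111111111
  ~a = 11111111111111110000000000000000
  ((b | d) & ~a) = 00110011111111110000000000000000
  (~d | ((b | d) & ~a)) = 11111111111111111100110011001100
  ~c = 11110000111100001111000011110000
  (e | ~c) = 11110101111101011111010111110101
  ~e = 10101010101010101010101010101010
  ((e | ~c) & ~e) = 10100000101000001010000010100000
  (((e | ~c) & ~e) | b) = 10100000111111111010000011111111
  (e & (((e | ~c) & ~e) | b)) = 00000000010101010000000001010101
  ((~d | ((b | d) & ~a)) | (e & (((e | ~c) & ~e) | b))) = 11111111111111111100110011011101

((~d | ((b | d) & ~a)) | (e & (((e | ~c) & ~e) | b)))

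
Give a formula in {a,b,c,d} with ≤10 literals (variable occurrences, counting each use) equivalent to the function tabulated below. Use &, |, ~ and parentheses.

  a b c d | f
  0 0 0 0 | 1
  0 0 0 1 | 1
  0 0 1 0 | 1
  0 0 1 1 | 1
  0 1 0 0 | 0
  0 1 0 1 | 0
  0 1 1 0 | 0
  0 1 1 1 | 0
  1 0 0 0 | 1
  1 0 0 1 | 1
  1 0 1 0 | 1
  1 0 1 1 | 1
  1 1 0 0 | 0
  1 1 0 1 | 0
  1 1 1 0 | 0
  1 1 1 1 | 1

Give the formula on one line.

((((c & b) & (~c | a)) & ((a & d) | ~c)) | ~b)

  (c & b) = 0000001100000011
  ~c = 1100110011001100
  (~c | a) = 1100110011111111
  ((c & b) & (~c | a)) = 0000000000000011
  (a & d) = 0000000001010101
  ((a & d) | ~c) = 1100110011011101
  (((c & b) & (~c | a)) & ((a & d) | ~c)) = 0000000000000001
  ~b = 1111000011110000
  ((((c & b) & (~c | a)) & ((a & d) | ~c)) | ~b) = 1111000011110001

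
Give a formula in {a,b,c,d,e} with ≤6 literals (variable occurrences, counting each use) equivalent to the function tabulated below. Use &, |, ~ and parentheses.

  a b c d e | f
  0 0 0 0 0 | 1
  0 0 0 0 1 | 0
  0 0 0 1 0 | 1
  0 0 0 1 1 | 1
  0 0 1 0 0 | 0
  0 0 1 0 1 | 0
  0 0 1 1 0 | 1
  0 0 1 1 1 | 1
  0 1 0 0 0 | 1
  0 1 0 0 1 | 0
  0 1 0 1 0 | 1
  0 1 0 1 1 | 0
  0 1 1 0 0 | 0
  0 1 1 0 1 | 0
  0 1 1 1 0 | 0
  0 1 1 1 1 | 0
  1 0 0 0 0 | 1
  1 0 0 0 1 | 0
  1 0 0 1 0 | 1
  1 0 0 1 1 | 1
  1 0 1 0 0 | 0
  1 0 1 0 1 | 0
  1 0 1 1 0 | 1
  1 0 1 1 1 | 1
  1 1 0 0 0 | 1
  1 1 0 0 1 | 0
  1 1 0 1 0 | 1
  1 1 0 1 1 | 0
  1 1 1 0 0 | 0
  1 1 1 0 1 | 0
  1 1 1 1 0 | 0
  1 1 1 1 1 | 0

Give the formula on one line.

  ~b = 11111111000000001111111100000000
  (d | b) = 00110011111111110011001111111111
  (~b & (d | b)) = 00110011000000000011001100000000
  ~c = 11110000111100001111000011110000
  ~e = 10101010101010101010101010101010
  (~c & ~e) = 10100000101000001010000010100000
  ((~b & (d | b)) | (~c & ~e)) = 10110011101000001011001110100000

((~b & (d | b)) | (~c & ~e))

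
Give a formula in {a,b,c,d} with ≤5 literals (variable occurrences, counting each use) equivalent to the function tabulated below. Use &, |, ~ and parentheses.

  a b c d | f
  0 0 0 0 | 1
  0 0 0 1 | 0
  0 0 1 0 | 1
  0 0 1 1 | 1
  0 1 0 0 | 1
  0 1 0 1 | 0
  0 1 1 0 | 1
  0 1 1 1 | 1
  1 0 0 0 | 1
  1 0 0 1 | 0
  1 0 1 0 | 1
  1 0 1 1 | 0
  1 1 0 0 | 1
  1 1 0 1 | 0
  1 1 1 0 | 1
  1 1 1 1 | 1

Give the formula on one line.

(~d | (c & (b | ~a)))

  ~d = 1010101010101010
  ~a = 1111111100000000
  (b | ~a) = 1111111100001111
  (c & (b | ~a)) = 0011001100000011
  (~d | (c & (b | ~a))) = 1011101110101011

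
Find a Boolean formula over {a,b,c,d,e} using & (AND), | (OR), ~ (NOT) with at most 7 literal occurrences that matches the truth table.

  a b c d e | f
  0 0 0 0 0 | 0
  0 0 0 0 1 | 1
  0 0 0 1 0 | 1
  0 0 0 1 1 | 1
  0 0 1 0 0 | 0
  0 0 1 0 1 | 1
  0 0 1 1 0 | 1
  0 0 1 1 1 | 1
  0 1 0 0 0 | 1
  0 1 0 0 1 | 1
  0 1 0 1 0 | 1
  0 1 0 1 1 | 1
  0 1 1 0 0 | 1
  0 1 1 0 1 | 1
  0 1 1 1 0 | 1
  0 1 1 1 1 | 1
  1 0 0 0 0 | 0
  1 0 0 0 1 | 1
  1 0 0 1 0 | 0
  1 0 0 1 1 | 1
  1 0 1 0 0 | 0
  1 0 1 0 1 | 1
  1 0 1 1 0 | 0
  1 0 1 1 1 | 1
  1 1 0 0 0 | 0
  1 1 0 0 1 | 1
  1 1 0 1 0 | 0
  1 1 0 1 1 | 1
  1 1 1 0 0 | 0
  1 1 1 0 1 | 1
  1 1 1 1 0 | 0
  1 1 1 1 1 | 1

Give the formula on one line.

((~a & (b | (~a & d))) | e)

  ~a = 11111111111111110000000000000000
  (~a & d) = 00110011001100110000000000000000
  (b | (~a & d)) = 00110011111111110000000011111111
  (~a & (b | (~a & d))) = 00110011111111110000000000000000
  ((~a & (b | (~a & d))) | e) = 01110111111111110101010101010101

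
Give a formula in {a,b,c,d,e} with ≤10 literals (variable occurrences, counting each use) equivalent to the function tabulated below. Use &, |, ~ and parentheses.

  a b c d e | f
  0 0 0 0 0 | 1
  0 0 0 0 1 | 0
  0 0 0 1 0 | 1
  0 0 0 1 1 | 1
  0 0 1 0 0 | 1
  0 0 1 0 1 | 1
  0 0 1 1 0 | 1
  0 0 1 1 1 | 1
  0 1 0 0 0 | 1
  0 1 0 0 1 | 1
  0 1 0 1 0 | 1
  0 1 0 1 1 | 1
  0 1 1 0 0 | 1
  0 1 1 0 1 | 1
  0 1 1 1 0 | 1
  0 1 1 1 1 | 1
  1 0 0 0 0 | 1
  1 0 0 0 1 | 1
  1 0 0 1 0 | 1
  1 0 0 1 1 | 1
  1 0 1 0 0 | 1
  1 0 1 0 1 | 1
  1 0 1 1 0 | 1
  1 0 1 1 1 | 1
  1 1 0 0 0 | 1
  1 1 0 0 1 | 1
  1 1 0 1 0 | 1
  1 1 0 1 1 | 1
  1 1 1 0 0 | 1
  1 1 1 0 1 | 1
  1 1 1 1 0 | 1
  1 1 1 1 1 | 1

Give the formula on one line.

((((b & (~d & ~a)) | c) | a) | ((~e | d) | a))

  ~d = 11001100110011001100110011001100
  ~a = 11111111111111110000000000000000
  (~d & ~a) = 11001100110011000000000000000000
  (b & (~d & ~a)) = 00000000110011000000000000000000
  ((b & (~d & ~a)) | c) = 00001111110011110000111100001111
  (((b & (~d & ~a)) | c) | a) = 00001111110011111111111111111111
  ~e = 10101010101010101010101010101010
  (~e | d) = 10111011101110111011101110111011
  ((~e | d) | a) = 10111011101110111111111111111111
  ((((b & (~d & ~a)) | c) | a) | ((~e | d) | a)) = 10111111111111111111111111111111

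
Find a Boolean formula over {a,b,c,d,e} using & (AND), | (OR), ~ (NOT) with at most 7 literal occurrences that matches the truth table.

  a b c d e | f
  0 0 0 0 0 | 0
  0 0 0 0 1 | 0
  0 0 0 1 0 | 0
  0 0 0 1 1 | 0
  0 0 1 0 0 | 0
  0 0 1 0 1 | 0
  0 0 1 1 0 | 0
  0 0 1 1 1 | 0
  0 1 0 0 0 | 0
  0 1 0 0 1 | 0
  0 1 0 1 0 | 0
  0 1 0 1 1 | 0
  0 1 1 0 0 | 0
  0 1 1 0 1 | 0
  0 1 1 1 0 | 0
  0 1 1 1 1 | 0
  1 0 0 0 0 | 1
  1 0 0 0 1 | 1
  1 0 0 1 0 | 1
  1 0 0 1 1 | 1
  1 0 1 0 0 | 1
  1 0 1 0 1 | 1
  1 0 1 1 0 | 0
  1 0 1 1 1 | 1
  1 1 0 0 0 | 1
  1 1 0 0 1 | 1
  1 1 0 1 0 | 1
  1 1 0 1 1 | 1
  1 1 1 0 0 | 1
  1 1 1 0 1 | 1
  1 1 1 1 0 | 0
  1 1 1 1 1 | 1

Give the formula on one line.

(a & (e | (~c | ~d)))

  ~c = 11110000111100001111000011110000
  ~d = 11001100110011001100110011001100
  (~c | ~d) = 11111100111111001111110011111100
  (e | (~c | ~d)) = 11111101111111011111110111111101
  (a & (e | (~c | ~d))) = 00000000000000001111110111111101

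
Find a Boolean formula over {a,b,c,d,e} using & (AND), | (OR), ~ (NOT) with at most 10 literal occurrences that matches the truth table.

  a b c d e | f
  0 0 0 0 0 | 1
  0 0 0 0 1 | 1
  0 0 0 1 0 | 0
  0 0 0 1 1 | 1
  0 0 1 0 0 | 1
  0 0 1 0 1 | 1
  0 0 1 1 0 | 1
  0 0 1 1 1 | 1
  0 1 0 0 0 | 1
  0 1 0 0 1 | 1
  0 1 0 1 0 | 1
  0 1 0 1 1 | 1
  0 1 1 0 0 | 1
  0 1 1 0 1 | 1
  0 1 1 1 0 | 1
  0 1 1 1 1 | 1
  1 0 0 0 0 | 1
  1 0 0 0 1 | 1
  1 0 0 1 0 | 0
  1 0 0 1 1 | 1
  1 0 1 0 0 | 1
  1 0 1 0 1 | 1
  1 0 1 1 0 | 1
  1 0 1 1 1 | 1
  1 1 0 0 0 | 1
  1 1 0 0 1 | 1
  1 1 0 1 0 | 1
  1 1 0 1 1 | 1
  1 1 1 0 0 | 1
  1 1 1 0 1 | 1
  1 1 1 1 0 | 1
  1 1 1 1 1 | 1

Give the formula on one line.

  ~d = 11001100110011001100110011001100
  ~b = 11111111000000001111111100000000
  (a | e) = 01010101010101011111111111111111
  (~b | (a | e)) = 11111111010101011111111111111111
  (e | c) = 01011111010111110101111101011111
  ((~b | (a | e)) & (e | c)) = 01011111010101010101111101011111
  (~d | ((~b | (a | e)) & (e | c))) = 11011111110111011101111111011111
  ((~d | ((~b | (a | e)) & (e | c))) | b) = 11011111111111111101111111111111

((~d | ((~b | (a | e)) & (e | c))) | b)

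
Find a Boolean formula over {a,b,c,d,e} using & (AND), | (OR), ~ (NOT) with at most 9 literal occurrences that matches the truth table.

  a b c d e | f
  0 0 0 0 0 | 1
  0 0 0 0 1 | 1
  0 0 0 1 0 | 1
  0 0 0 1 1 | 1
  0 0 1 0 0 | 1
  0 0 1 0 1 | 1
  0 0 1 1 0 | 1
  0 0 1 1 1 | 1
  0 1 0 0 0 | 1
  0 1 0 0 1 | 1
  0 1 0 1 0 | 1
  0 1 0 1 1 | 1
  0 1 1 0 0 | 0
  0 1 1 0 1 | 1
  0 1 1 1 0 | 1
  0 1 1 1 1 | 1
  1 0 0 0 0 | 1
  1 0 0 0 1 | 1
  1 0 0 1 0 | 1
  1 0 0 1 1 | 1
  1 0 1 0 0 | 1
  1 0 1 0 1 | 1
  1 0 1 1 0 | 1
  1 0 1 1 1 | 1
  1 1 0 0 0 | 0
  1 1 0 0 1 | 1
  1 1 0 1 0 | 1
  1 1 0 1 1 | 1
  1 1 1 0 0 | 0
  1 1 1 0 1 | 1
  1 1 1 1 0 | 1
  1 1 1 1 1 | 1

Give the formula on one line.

((~b | d) | ((~e & (b & (~c & ~a))) | (e | d)))

  ~b = 11111111000000001111111100000000
  (~b | d) = 11111111001100111111111100110011
  ~e = 10101010101010101010101010101010
  ~c = 11110000111100001111000011110000
  ~a = 11111111111111110000000000000000
  (~c & ~a) = 11110000111100000000000000000000
  (b & (~c & ~a)) = 00000000111100000000000000000000
  (~e & (b & (~c & ~a))) = 00000000101000000000000000000000
  (e | d) = 01110111011101110111011101110111
  ((~e & (b & (~c & ~a))) | (e | d)) = 01110111111101110111011101110111
  ((~b | d) | ((~e & (b & (~c & ~a))) | (e | d))) = 11111111111101111111111101110111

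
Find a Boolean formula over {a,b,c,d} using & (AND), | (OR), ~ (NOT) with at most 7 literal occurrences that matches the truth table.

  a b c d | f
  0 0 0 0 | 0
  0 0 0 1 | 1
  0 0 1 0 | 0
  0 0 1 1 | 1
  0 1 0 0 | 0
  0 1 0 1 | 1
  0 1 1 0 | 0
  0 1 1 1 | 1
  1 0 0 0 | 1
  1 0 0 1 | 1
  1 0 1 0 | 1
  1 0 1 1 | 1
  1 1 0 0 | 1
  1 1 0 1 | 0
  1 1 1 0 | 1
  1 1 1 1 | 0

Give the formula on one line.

((a | d) & ((~a | ~d) | ~b))

  (a | d) = 0101010111111111
  ~a = 1111111100000000
  ~d = 1010101010101010
  (~a | ~d) = 1111111110101010
  ~b = 1111000011110000
  ((~a | ~d) | ~b) = 1111111111111010
  ((a | d) & ((~a | ~d) | ~b)) = 0101010111111010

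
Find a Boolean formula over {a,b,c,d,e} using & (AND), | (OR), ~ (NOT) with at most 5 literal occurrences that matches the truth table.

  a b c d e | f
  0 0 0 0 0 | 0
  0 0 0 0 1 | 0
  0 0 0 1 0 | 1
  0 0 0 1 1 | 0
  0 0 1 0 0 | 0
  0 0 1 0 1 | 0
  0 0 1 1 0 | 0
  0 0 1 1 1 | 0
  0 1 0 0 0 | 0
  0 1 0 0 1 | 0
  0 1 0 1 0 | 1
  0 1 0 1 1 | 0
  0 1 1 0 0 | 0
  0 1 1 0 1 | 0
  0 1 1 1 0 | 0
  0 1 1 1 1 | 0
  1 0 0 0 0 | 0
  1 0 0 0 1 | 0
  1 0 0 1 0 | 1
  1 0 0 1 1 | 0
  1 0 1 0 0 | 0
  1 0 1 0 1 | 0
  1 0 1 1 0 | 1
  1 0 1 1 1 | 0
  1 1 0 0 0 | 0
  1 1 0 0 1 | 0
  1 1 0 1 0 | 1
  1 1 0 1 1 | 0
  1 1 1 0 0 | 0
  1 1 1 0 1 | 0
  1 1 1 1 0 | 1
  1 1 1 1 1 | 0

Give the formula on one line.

(d & ((a | ~c) & ~e))

  ~c = 11110000111100001111000011110000
  (a | ~c) = 11110000111100001111111111111111
  ~e = 10101010101010101010101010101010
  ((a | ~c) & ~e) = 10100000101000001010101010101010
  (d & ((a | ~c) & ~e)) = 00100000001000000010001000100010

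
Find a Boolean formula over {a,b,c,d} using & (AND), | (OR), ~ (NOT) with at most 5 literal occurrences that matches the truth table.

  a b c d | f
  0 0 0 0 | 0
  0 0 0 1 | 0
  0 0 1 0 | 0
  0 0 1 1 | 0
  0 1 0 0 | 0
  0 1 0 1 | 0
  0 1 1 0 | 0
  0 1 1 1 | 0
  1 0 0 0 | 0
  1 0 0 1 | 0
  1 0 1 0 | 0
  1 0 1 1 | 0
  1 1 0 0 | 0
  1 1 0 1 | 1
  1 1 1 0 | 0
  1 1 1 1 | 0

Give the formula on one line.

(((a & b) & ~c) & d)

  (a & b) = 0000000000001111
  ~c = 1100110011001100
  ((a & b) & ~c) = 0000000000001100
  (((a & b) & ~c) & d) = 0000000000000100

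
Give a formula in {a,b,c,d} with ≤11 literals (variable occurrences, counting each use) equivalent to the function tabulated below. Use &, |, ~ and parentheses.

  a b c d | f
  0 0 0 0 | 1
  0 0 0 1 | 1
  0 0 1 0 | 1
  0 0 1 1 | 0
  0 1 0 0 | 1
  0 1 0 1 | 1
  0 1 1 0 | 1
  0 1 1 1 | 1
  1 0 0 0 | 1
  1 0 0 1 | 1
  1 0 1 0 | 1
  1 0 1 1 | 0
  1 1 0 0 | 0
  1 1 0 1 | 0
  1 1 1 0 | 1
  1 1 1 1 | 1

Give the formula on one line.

  ~b = 1111000011110000
  ~a = 1111111100000000
  (~b | ~a) = 1111111111110000
  (c | (~b | ~a)) = 1111111111110011
  ~d = 1010101010101010
  ~c = 1100110011001100
  (b | ~c) = 1100111111001111
  ((b | ~c) & ~b) = 1100000011000000
  (~d | ((b | ~c) & ~b)) = 1110101011101010
  ((~d | ((b | ~c) & ~b)) | b) = 1110111111101111
  ((c | (~b | ~a)) & ((~d | ((b | ~c) & ~b)) | b)) = 1110111111100011

((c | (~b | ~a)) & ((~d | ((b | ~c) & ~b)) | b))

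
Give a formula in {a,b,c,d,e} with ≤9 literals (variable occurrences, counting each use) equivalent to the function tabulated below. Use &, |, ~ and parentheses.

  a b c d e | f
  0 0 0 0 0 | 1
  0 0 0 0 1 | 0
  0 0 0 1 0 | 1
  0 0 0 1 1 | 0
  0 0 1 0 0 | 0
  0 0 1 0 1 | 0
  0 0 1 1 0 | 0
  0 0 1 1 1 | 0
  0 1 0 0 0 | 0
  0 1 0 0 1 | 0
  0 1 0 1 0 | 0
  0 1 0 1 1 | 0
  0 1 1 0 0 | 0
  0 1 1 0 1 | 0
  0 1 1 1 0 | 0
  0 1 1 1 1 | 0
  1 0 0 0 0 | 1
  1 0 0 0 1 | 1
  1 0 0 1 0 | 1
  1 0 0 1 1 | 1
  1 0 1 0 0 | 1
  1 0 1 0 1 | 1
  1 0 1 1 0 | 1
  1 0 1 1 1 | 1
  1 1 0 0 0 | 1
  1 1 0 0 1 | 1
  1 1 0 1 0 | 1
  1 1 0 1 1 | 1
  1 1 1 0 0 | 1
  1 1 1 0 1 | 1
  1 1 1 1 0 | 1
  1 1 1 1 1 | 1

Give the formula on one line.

  ~a = 11111111111111110000000000000000
  (c & ~a) = 00001111000011110000000000000000
  (e & a) = 00000000000000000101010101010101
  (b | (e & a)) = 00000000111111110101010111111111
  ~e = 10101010101010101010101010101010
  ((b | (e & a)) | ~e) = 10101010111111111111111111111111
  ((c & ~a) | ((b | (e & a)) | ~e)) = 10101111111111111111111111111111
  ~c = 11110000111100001111000011110000
  ~b = 11111111000000001111111100000000
  (~c & ~b) = 11110000000000001111000000000000
  (a | (~c & ~b)) = 11110000000000001111111111111111
  (((c & ~a) | ((b | (e & a)) | ~e)) & (a | (~c & ~b))) = 10100000000000001111111111111111

(((c & ~a) | ((b | (e & a)) | ~e)) & (a | (~c & ~b)))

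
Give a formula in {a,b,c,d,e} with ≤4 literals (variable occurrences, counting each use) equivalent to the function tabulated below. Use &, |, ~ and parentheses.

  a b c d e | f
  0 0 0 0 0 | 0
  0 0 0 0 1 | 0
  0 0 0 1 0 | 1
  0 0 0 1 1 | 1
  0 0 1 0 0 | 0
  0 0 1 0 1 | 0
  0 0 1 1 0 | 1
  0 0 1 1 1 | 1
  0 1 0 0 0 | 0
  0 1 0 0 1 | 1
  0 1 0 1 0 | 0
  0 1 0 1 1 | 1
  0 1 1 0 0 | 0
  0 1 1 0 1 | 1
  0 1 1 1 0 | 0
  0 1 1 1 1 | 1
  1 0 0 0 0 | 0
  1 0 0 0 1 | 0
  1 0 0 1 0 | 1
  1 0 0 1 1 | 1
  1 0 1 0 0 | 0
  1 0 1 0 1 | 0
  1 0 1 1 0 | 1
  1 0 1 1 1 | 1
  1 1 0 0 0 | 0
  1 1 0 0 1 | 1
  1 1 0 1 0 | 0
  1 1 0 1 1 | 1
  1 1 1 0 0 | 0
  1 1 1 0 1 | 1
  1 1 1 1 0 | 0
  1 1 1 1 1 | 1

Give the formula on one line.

((e | ~b) & (b | d))

  ~b = 11111111000000001111111100000000
  (e | ~b) = 11111111010101011111111101010101
  (b | d) = 00110011111111110011001111111111
  ((e | ~b) & (b | d)) = 00110011010101010011001101010101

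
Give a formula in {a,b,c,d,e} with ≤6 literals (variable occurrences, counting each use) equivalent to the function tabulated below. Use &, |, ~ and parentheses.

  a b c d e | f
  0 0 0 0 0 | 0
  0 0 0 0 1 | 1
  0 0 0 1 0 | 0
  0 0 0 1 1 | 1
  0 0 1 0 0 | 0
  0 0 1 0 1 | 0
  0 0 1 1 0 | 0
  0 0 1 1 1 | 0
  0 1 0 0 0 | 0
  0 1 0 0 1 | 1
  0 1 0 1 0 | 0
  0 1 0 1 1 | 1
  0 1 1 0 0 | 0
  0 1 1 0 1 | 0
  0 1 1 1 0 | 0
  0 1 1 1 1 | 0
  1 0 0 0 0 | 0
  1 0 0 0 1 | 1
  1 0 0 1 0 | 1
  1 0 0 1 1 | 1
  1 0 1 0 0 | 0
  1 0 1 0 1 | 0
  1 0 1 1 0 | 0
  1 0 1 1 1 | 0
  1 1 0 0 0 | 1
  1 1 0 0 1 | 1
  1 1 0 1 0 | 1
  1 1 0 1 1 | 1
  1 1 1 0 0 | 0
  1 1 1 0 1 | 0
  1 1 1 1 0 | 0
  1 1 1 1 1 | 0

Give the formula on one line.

((~c & (a | e)) & (e | (b | d)))

  ~c = 11110000111100001111000011110000
  (a | e) = 01010101010101011111111111111111
  (~c & (a | e)) = 01010000010100001111000011110000
  (b | d) = 00110011111111110011001111111111
  (e | (b | d)) = 01110111111111110111011111111111
  ((~c & (a | e)) & (e | (b | d))) = 01010000010100000111000011110000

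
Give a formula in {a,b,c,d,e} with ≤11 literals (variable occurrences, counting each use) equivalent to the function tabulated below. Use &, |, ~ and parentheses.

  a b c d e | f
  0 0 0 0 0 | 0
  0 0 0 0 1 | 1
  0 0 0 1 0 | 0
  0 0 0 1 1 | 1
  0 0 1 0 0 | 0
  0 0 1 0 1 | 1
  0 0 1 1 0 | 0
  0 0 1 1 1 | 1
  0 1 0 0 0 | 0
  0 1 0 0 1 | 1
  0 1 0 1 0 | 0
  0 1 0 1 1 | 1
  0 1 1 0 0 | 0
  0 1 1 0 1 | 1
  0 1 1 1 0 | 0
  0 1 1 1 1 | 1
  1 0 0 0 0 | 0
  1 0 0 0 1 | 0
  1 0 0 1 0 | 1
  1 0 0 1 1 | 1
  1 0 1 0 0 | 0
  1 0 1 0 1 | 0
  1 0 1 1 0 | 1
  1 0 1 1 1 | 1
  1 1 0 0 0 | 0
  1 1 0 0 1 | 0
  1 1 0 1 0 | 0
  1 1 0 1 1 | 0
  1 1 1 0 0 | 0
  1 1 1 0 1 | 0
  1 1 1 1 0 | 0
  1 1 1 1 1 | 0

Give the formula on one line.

  (e | d) = 01110111011101110111011101110111
  ~b = 11111111000000001111111100000000
  (~b & a) = 00000000000000001111111100000000
  ~a = 11111111111111110000000000000000
  (~a & e) = 01010101010101010000000000000000
  ((~b & a) | (~a & e)) = 01010101010101011111111100000000
  ((e | d) & ((~b & a) | (~a & e))) = 01010101010101010111011100000000
  (~a | d) = 11111111111111110011001100110011
  (((e | d) & ((~b & a) | (~a & e))) & (~a | d)) = 01010101010101010011001100000000

(((e | d) & ((~b & a) | (~a & e))) & (~a | d))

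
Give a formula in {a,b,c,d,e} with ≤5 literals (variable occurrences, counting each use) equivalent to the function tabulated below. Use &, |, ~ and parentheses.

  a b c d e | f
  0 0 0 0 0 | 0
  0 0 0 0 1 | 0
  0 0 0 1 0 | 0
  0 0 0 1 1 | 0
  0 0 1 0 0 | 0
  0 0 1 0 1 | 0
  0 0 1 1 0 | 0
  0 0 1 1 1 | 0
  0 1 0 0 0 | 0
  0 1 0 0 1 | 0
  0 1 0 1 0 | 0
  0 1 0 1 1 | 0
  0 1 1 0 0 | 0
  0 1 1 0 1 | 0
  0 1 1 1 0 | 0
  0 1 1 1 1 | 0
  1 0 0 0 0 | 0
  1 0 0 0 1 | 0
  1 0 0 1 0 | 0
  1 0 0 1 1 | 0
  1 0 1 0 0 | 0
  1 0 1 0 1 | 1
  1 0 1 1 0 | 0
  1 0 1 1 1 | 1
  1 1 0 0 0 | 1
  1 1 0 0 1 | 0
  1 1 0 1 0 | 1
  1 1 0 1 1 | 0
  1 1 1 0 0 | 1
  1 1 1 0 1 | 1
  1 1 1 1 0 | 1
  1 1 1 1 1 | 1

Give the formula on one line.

(a & ((e & c) | (b & ~e)))

  (e & c) = 00000101000001010000010100000101
  ~e = 10101010101010101010101010101010
  (b & ~e) = 00000000101010100000000010101010
  ((e & c) | (b & ~e)) = 00000101101011110000010110101111
  (a & ((e & c) | (b & ~e))) = 00000000000000000000010110101111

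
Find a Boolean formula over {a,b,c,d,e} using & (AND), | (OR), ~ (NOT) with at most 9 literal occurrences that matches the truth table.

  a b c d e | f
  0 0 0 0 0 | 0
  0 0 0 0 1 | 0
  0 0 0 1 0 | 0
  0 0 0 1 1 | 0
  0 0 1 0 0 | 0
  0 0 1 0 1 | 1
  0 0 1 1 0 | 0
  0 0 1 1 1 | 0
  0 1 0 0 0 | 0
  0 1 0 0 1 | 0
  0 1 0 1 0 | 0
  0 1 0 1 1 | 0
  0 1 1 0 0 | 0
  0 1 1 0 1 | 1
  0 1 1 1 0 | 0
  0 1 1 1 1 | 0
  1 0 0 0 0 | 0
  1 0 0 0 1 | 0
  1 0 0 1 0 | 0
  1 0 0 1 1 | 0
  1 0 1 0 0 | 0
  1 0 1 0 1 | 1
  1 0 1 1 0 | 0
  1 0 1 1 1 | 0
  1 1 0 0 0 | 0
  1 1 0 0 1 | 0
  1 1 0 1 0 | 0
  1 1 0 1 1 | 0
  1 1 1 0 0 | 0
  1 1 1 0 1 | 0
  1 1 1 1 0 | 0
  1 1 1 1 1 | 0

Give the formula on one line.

  ~d = 11001100110011001100110011001100
  (e & ~d) = 01000100010001000100010001000100
  ((e & ~d) & c) = 00000100000001000000010000000100
  ~b = 11111111000000001111111100000000
  (e & ~b) = 01010101000000000101010100000000
  ~a = 11111111111111110000000000000000
  ((e & ~b) | ~a) = 11111111111111110101010100000000
  (((e & ~d) & c) & ((e & ~b) | ~a)) = 00000100000001000000010000000000

(((e & ~d) & c) & ((e & ~b) | ~a))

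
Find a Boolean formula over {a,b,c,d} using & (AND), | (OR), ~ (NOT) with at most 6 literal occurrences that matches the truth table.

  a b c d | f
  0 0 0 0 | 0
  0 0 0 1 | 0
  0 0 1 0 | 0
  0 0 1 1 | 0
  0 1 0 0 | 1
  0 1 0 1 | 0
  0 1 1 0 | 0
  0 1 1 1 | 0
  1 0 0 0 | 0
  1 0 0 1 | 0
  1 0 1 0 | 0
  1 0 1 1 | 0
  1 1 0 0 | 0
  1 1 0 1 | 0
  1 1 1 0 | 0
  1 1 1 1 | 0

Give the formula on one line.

((~a & (~c & ~d)) & b)

  ~a = 1111111100000000
  ~c = 1100110011001100
  ~d = 1010101010101010
  (~c & ~d) = 1000100010001000
  (~a & (~c & ~d)) = 1000100000000000
  ((~a & (~c & ~d)) & b) = 0000100000000000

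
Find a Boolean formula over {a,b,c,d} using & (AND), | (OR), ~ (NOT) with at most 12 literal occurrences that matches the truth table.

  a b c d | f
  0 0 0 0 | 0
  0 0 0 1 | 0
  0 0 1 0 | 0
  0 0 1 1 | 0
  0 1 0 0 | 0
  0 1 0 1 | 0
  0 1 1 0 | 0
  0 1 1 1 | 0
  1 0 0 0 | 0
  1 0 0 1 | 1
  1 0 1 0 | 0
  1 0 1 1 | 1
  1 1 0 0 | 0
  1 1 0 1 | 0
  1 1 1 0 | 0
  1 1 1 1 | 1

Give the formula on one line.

  ~a = 1111111100000000
  ~b = 1111000011110000
  ~c = 1100110011001100
  (~c & d) = 0100010001000100
  ((~c & d) & ~b) = 0100000001000000
  (~a & ((~c & d) & ~b)) = 0100000000000000
  (c | (~a & ((~c & d) & ~b))) = 0111001100110011
  (~b | (c | (~a & ((~c & d) & ~b)))) = 1111001111110011
  (~a | (~b | (c | (~a & ((~c & d) & ~b))))) = 1111111111110011
  (d & a) = 0000000001010101
  ((~a | (~b | (c | (~a & ((~c & d) & ~b))))) & (d & a)) = 0000000001010001

((~a | (~b | (c | (~a & ((~c & d) & ~b))))) & (d & a))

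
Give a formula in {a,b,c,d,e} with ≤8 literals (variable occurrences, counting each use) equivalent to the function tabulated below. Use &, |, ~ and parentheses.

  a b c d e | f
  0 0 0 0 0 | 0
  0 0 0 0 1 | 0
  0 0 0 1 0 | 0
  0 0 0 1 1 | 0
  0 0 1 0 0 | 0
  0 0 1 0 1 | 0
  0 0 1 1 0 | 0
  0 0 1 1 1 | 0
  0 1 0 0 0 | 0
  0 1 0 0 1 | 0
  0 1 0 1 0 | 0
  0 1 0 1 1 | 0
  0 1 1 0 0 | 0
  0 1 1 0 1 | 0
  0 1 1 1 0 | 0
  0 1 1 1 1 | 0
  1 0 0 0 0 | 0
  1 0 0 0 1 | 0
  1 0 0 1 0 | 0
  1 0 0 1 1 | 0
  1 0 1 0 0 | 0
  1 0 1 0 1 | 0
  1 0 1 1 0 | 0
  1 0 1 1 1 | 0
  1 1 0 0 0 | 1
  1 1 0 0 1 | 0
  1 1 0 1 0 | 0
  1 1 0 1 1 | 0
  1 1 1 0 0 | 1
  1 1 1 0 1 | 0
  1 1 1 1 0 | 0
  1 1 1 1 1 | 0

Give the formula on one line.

((a & ~d) & ((~a | (d | b)) & (~e | ~b)))

  ~d = 11001100110011001100110011001100
  (a & ~d) = 00000000000000001100110011001100
  ~a = 11111111111111110000000000000000
  (d | b) = 00110011111111110011001111111111
  (~a | (d | b)) = 11111111111111110011001111111111
  ~e = 10101010101010101010101010101010
  ~b = 11111111000000001111111100000000
  (~e | ~b) = 11111111101010101111111110101010
  ((~a | (d | b)) & (~e | ~b)) = 11111111101010100011001110101010
  ((a & ~d) & ((~a | (d | b)) & (~e | ~b))) = 00000000000000000000000010001000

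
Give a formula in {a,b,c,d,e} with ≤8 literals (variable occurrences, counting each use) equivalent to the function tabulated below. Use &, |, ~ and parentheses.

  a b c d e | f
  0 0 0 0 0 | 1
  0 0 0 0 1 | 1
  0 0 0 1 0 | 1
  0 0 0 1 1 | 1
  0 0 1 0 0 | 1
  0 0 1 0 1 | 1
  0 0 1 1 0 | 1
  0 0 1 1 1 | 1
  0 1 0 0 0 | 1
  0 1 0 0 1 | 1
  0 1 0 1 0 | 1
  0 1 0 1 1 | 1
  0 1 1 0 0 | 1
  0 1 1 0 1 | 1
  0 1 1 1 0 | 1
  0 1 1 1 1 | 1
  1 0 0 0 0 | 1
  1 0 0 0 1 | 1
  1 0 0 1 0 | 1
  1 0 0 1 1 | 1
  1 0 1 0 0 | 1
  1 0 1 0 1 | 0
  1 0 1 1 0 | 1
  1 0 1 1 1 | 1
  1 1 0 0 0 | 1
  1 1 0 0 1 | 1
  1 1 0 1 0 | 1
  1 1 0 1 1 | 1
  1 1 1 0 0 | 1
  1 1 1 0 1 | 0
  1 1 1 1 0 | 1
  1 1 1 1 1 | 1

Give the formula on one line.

((~a | (d | ~e)) | (~c & ((~e & ~a) | (e | ~d))))

  ~a = 11111111111111110000000000000000
  ~e = 10101010101010101010101010101010
  (d | ~e) = 10111011101110111011101110111011
  (~a | (d | ~e)) = 11111111111111111011101110111011
  ~c = 11110000111100001111000011110000
  (~e & ~a) = 10101010101010100000000000000000
  ~d = 11001100110011001100110011001100
  (e | ~d) = 11011101110111011101110111011101
  ((~e & ~a) | (e | ~d)) = 11111111111111111101110111011101
  (~c & ((~e & ~a) | (e | ~d))) = 11110000111100001101000011010000
  ((~a | (d | ~e)) | (~c & ((~e & ~a) | (e | ~d)))) = 11111111111111111111101111111011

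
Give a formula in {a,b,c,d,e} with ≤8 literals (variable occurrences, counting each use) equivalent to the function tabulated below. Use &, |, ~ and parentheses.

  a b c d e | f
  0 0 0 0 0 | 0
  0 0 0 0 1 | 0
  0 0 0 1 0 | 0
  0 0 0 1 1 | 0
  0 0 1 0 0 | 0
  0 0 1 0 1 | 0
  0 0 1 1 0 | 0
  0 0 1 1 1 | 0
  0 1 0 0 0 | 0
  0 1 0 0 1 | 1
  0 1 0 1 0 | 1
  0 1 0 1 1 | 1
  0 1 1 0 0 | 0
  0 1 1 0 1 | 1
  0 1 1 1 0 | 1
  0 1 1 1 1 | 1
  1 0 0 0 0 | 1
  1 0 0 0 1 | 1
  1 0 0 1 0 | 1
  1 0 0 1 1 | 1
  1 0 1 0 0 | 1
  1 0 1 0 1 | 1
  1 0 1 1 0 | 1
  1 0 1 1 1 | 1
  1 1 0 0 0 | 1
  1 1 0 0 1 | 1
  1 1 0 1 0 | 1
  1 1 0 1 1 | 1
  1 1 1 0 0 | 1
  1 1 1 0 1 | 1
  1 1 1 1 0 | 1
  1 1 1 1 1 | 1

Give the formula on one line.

  ~d = 11001100110011001100110011001100
  (~d & a) = 00000000000000001100110011001100
  ((~d & a) | e) = 01010101010101011101110111011101
  (d | ((~d & a) | e)) = 01110111011101111111111111111111
  (b | a) = 00000000111111111111111111111111
  ((d | ((~d & a) | e)) & (b | a)) = 00000000011101111111111111111111

((d | ((~d & a) | e)) & (b | a))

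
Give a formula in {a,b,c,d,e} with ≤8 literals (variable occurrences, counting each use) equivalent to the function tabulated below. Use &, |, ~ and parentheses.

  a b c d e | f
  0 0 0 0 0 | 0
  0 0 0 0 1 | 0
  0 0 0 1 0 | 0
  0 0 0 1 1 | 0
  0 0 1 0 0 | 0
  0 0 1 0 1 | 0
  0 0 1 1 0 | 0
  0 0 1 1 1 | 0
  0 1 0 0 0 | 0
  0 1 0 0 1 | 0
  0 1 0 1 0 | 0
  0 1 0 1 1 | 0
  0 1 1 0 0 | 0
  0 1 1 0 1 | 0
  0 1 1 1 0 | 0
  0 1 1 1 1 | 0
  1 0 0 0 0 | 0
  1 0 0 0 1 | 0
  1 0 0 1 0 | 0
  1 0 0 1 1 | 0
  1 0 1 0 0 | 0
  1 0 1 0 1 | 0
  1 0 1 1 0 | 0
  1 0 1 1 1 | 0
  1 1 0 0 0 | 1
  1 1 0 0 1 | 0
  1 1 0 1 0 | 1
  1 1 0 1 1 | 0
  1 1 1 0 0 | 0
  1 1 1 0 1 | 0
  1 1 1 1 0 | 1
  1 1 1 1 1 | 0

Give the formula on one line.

  ~c = 11110000111100001111000011110000
  (b & ~c) = 00000000111100000000000011110000
  (d | (b & ~c)) = 00110011111100110011001111110011
  ~e = 10101010101010101010101010101010
  ((d | (b & ~c)) & ~e) = 00100010101000100010001010100010
  (((d | (b & ~c)) & ~e) & a) = 00000000000000000010001010100010
  ((((d | (b & ~c)) & ~e) & a) & b) = 00000000000000000000000010100010

((((d | (b & ~c)) & ~e) & a) & b)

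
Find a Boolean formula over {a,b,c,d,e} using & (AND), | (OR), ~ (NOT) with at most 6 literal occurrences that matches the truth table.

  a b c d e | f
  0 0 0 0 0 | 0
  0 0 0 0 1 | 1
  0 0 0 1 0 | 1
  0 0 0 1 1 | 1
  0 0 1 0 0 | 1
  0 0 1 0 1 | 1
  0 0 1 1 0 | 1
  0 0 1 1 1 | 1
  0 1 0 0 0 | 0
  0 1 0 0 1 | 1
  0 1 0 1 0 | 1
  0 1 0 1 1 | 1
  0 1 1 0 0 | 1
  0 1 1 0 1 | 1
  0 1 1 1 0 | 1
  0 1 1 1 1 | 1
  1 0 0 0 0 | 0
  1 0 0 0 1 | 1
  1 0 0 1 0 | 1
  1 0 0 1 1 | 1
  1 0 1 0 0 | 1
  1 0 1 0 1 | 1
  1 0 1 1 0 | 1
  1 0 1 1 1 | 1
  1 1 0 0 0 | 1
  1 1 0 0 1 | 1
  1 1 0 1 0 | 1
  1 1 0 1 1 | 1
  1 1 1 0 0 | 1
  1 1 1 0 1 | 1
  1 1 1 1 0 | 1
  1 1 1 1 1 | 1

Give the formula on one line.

  (c | d) = 00111111001111110011111100111111
  (a & b) = 00000000000000000000000011111111
  ((a & b) | e) = 01010101010101010101010111111111
  ((c | d) | ((a & b) | e)) = 01111111011111110111111111111111

((c | d) | ((a & b) | e))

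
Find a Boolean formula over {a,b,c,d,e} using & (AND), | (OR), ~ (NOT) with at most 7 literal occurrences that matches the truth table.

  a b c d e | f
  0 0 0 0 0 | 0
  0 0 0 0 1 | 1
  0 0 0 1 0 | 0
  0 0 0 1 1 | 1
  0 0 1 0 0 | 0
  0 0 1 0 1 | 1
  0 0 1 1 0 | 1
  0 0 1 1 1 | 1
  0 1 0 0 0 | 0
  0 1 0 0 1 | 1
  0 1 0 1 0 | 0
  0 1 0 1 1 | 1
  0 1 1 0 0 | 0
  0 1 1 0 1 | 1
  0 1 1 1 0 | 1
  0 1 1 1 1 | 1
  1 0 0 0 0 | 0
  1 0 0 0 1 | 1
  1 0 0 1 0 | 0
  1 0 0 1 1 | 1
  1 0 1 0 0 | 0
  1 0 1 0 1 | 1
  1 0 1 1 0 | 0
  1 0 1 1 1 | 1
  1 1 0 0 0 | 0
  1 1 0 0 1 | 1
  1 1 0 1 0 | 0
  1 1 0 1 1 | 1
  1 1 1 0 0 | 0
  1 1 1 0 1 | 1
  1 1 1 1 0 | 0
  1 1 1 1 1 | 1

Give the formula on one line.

(e | (~a & (d & c)))

  ~a = 11111111111111110000000000000000
  (d & c) = 00000011000000110000001100000011
  (~a & (d & c)) = 00000011000000110000000000000000
  (e | (~a & (d & c))) = 01010111010101110101010101010101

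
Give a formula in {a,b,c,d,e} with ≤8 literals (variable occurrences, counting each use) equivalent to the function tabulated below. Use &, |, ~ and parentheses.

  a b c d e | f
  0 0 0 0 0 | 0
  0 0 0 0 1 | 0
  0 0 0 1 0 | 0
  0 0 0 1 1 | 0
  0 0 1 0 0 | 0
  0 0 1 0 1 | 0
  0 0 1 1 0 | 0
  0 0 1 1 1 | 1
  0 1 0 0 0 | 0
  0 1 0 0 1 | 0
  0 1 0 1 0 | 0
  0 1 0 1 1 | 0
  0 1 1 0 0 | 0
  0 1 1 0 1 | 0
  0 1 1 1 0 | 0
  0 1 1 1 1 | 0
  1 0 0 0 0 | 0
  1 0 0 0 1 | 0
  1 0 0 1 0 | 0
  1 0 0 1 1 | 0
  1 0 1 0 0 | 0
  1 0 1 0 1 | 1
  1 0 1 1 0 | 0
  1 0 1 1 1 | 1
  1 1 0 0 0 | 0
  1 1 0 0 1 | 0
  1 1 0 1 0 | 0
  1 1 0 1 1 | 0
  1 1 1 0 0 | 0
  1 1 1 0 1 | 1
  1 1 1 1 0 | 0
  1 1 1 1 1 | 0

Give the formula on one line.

  (d | a) = 00110011001100111111111111111111
  (e & (d | a)) = 00010001000100010101010101010101
  ~d = 11001100110011001100110011001100
  ~b = 11111111000000001111111100000000
  (~d | ~b) = 11111111110011001111111111001100
  ((e & (d | a)) & (~d | ~b)) = 00010001000000000101010101000100
  (c | d) = 00111111001111110011111100111111
  (((e & (d | a)) & (~d | ~b)) & (c | d)) = 00010001000000000001010100000100
  (c & (((e & (d | a)) & (~d | ~b)) & (c | d))) = 00000001000000000000010100000100

(c & (((e & (d | a)) & (~d | ~b)) & (c | d)))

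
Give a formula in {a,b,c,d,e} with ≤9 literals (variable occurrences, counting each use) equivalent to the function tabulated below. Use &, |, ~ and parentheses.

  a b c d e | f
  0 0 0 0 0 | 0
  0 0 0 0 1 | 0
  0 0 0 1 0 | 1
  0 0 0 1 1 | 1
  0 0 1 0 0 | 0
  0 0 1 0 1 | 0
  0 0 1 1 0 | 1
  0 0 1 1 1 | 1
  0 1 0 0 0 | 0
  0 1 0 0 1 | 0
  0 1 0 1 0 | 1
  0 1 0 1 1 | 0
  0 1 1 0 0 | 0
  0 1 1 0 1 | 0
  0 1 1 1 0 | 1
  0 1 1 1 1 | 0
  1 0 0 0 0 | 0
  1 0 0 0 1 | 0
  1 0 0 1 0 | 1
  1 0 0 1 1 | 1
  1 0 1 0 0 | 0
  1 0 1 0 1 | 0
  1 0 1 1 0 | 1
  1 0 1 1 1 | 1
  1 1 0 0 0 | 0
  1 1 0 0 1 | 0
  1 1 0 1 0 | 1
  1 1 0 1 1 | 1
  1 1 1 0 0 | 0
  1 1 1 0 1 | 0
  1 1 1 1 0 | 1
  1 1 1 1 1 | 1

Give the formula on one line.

  (d & a) = 00000000000000000011001100110011
  ~b = 11111111000000001111111100000000
  (e & ~b) = 01010101000000000101010100000000
  ~e = 10101010101010101010101010101010
  ((e & ~b) | ~e) = 11111111101010101111111110101010
  (((e & ~b) | ~e) & d) = 00110011001000100011001100100010
  ~a = 11111111111111110000000000000000
  (~a | e) = 11111111111111110101010101010101
  ((((e & ~b) | ~e) & d) & (~a | e)) = 00110011001000100001000100000000
  ((d & a) | ((((e & ~b) | ~e) & d) & (~a | e))) = 00110011001000100011001100110011

((d & a) | ((((e & ~b) | ~e) & d) & (~a | e)))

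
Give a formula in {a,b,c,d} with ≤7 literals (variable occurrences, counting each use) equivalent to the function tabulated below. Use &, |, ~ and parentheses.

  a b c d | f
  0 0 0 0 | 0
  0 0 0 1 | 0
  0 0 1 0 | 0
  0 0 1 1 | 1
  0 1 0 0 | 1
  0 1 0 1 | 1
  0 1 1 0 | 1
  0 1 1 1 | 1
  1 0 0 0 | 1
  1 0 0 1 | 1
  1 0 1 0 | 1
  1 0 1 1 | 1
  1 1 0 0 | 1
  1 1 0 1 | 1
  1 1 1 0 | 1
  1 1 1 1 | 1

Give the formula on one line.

(((b & ~c) | a) | (b | (c & (~b & d))))

  ~c = 1100110011001100
  (b & ~c) = 0000110000001100
  ((b & ~c) | a) = 0000110011111111
  ~b = 1111000011110000
  (~b & d) = 0101000001010000
  (c & (~b & d)) = 0001000000010000
  (b | (c & (~b & d))) = 0001111100011111
  (((b & ~c) | a) | (b | (c & (~b & d)))) = 0001111111111111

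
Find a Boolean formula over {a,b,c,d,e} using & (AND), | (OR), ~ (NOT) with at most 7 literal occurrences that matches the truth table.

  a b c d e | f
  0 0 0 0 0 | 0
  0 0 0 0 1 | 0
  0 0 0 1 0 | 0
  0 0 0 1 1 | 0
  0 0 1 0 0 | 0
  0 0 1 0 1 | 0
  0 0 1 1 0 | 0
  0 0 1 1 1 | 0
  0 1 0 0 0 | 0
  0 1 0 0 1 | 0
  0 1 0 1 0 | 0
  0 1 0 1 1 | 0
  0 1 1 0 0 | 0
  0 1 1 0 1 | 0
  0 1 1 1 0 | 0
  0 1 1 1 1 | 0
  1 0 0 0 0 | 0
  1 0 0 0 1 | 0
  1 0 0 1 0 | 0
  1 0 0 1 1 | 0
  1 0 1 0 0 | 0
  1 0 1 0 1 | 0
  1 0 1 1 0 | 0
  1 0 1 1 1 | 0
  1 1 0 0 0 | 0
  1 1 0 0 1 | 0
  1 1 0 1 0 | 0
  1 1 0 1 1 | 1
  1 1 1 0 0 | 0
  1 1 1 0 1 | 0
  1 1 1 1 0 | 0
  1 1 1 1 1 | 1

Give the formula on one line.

  ~b = 11111111000000001111111100000000
  (d & a) = 00000000000000000011001100110011
  ((d & a) & e) = 00000000000000000001000100010001
  (~b | ((d & a) & e)) = 11111111000000001111111100010001
  ((~b | ((d & a) & e)) & b) = 00000000000000000000000000010001

((~b | ((d & a) & e)) & b)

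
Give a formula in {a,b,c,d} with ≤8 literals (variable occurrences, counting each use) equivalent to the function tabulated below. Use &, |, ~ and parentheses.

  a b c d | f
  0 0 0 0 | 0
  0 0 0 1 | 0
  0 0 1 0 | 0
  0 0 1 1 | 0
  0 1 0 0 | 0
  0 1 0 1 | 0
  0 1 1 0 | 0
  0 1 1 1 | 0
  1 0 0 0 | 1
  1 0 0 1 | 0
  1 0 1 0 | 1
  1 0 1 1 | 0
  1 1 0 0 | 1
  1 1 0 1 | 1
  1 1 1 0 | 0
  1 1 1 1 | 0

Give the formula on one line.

(((~a | b) | ~d) & ((~c | (~b & c)) & a))

  ~a = 1111111100000000
  (~a | b) = 1111111100001111
  ~d = 1010101010101010
  ((~a | b) | ~d) = 1111111110101111
  ~c = 1100110011001100
  ~b = 1111000011110000
  (~b & c) = 0011000000110000
  (~c | (~b & c)) = 1111110011111100
  ((~c | (~b & c)) & a) = 0000000011111100
  (((~a | b) | ~d) & ((~c | (~b & c)) & a)) = 0000000010101100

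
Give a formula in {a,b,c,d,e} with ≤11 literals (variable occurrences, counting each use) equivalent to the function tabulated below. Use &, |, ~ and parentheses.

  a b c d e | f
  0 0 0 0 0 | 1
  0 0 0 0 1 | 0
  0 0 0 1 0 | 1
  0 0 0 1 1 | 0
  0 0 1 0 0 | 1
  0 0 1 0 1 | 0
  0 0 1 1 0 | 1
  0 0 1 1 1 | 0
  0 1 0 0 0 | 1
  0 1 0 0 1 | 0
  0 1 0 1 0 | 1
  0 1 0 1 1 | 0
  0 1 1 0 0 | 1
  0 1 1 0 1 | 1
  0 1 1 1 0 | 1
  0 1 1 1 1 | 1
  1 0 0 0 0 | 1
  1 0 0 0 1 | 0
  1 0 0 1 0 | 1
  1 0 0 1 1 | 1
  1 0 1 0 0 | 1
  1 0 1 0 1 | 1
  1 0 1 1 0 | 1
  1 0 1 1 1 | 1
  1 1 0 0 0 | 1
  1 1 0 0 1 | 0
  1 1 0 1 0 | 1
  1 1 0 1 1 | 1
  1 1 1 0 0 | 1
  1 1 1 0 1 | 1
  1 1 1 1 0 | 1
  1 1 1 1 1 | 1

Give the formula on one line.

((((a & c) | (c & b)) | ((d & e) & (d & a))) | ~e)

  (a & c) = 00000000000000000000111100001111
  (c & b) = 00000000000011110000000000001111
  ((a & c) | (c & b)) = 00000000000011110000111100001111
  (d & e) = 00010001000100010001000100010001
  (d & a) = 00000000000000000011001100110011
  ((d & e) & (d & a)) = 00000000000000000001000100010001
  (((a & c) | (c & b)) | ((d & e) & (d & a))) = 00000000000011110001111100011111
  ~e = 10101010101010101010101010101010
  ((((a & c) | (c & b)) | ((d & e) & (d & a))) | ~e) = 10101010101011111011111110111111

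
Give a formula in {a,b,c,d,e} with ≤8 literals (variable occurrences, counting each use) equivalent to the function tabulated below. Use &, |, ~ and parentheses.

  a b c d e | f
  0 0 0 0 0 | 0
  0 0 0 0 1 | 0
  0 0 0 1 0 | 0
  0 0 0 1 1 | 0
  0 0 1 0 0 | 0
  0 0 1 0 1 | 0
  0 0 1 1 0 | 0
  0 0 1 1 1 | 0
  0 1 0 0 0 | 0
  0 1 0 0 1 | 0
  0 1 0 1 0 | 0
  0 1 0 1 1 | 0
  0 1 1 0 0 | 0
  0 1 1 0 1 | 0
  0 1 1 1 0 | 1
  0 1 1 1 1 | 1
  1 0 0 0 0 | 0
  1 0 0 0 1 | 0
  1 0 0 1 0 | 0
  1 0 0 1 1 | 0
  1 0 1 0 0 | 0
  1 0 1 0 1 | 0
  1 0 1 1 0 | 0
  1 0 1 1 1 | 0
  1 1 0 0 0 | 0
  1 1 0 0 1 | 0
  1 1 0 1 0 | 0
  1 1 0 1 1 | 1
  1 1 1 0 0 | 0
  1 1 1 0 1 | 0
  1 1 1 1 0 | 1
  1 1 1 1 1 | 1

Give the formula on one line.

  (b & d) = 00000000001100110000000000110011
  (c | a) = 00001111000011111111111111111111
  (e & (c | a)) = 00000101000001010101010101010101
  ((e & (c | a)) | c) = 00001111000011110101111101011111
  ((b & d) & ((e & (c | a)) | c)) = 00000000000000110000000000010011

((b & d) & ((e & (c | a)) | c))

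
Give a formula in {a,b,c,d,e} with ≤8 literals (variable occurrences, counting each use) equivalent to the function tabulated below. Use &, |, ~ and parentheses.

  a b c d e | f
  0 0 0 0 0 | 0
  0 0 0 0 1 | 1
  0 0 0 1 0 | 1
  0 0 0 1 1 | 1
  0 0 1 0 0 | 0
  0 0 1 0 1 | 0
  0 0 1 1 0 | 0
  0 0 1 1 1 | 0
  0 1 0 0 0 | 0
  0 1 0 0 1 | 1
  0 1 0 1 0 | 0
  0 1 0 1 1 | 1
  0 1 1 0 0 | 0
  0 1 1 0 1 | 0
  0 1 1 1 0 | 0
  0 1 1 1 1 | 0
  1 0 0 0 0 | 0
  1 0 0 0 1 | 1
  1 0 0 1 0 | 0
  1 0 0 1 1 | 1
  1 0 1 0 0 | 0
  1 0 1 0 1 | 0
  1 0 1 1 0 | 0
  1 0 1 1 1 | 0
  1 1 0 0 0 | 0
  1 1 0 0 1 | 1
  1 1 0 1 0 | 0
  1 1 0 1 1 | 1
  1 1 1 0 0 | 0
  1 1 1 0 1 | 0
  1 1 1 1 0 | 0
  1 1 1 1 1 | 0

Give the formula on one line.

  ~c = 11110000111100001111000011110000
  ~d = 11001100110011001100110011001100
  ~b = 11111111000000001111111100000000
  (~d | ~b) = 11111111110011001111111111001100
  ((~d | ~b) & d) = 00110011000000000011001100000000
  ~a = 11111111111111110000000000000000
  (~d | ~a) = 11111111111111111100110011001100
  (((~d | ~b) & d) & (~d | ~a)) = 00110011000000000000000000000000
  (e | (((~d | ~b) & d) & (~d | ~a))) = 01110111010101010101010101010101
  (~c & (e | (((~d | ~b) & d) & (~d | ~a)))) = 01110000010100000101000001010000

(~c & (e | (((~d | ~b) & d) & (~d | ~a))))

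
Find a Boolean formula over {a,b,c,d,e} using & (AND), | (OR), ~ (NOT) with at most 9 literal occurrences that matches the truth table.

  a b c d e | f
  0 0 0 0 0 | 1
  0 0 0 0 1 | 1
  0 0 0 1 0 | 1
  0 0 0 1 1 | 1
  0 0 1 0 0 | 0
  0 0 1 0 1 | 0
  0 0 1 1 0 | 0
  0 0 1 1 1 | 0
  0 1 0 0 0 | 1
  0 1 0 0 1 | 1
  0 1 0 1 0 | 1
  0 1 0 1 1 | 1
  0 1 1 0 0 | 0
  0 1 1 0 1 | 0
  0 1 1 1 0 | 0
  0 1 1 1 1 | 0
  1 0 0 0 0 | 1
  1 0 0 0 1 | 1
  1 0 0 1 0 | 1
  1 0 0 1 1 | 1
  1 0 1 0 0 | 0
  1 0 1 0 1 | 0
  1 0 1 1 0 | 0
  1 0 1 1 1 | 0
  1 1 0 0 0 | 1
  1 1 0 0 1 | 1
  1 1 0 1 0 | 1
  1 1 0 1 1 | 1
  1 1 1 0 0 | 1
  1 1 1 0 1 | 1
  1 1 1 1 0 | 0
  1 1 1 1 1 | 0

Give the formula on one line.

  (b & a) = 00000000000000000000000011111111
  ((b & a) & c) = 00000000000000000000000000001111
  ~d = 11001100110011001100110011001100
  (~d & a) = 00000000000000001100110011001100
  (((b & a) & c) & (~d & a)) = 00000000000000000000000000001100
  ~c = 11110000111100001111000011110000
  ((((b & a) & c) & (~d & a)) | ~c) = 11110000111100001111000011111100

((((b & a) & c) & (~d & a)) | ~c)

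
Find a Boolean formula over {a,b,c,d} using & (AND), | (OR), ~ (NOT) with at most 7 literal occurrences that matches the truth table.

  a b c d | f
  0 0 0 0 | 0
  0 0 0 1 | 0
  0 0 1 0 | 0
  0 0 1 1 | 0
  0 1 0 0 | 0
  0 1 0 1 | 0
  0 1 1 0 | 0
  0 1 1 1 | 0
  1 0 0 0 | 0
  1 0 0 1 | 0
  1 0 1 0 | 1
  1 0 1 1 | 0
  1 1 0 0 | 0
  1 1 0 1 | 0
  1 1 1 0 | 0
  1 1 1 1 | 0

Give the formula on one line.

  ~d = 1010101010101010
  (c & ~d) = 0010001000100010
  ((c & ~d) & a) = 0000000000100010
  ~b = 1111000011110000
  (((c & ~d) & a) & ~b) = 0000000000100000

(((c & ~d) & a) & ~b)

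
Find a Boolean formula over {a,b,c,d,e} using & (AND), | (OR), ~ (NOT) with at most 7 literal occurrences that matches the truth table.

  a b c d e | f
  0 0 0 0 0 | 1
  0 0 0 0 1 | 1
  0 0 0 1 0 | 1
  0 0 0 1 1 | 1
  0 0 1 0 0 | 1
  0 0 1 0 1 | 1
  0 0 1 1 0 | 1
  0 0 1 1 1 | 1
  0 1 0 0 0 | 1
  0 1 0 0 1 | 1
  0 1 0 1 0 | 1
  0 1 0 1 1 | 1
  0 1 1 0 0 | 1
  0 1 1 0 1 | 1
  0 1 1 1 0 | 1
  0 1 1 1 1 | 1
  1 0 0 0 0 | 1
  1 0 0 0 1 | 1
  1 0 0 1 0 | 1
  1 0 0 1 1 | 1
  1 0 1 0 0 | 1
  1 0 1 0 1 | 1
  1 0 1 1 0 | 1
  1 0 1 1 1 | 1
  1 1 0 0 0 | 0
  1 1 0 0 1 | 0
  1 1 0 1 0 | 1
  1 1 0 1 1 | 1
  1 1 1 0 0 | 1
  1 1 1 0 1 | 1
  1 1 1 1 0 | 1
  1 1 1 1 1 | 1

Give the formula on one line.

(((~b | d) | (c | ~b)) | ~a)

  ~b = 11111111000000001111111100000000
  (~b | d) = 11111111001100111111111100110011
  (c | ~b) = 11111111000011111111111100001111
  ((~b | d) | (c | ~b)) = 11111111001111111111111100111111
  ~a = 11111111111111110000000000000000
  (((~b | d) | (c | ~b)) | ~a) = 11111111111111111111111100111111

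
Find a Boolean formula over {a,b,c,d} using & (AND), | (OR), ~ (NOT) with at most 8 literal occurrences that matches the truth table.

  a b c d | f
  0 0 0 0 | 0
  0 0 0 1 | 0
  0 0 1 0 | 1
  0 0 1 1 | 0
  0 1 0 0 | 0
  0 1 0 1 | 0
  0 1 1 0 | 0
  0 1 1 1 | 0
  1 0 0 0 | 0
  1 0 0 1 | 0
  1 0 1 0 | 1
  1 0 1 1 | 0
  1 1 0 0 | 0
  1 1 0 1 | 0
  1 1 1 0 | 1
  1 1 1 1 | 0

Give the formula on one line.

((c & ~d) & ((b & a) | ~b))

  ~d = 1010101010101010
  (c & ~d) = 0010001000100010
  (b & a) = 0000000000001111
  ~b = 1111000011110000
  ((b & a) | ~b) = 1111000011111111
  ((c & ~d) & ((b & a) | ~b)) = 0010000000100010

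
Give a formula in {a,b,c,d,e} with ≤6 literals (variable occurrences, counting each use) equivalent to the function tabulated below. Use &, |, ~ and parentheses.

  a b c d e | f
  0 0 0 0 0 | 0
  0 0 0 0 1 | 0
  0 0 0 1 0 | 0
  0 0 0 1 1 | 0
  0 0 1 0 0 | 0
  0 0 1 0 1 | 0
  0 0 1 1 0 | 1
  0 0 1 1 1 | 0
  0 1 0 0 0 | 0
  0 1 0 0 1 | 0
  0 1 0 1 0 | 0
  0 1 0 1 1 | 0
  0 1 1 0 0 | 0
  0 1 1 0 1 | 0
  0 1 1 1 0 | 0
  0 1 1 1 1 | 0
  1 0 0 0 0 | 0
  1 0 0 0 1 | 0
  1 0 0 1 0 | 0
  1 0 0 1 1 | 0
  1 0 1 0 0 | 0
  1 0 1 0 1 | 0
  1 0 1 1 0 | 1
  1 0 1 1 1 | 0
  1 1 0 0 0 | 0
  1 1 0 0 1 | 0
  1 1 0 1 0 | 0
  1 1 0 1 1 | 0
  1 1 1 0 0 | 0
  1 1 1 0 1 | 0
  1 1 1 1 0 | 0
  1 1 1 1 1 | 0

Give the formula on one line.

  ~e = 10101010101010101010101010101010
  (c & ~e) = 00001010000010100000101000001010
  (d & c) = 00000011000000110000001100000011
  ~b = 11111111000000001111111100000000
  ((d & c) & ~b) = 00000011000000000000001100000000
  ((c & ~e) & ((d & c) & ~b)) = 00000010000000000000001000000000

((c & ~e) & ((d & c) & ~b))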